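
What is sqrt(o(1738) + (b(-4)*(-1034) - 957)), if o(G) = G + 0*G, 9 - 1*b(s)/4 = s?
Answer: I*sqrt(52987) ≈ 230.19*I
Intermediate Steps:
b(s) = 36 - 4*s
o(G) = G (o(G) = G + 0 = G)
sqrt(o(1738) + (b(-4)*(-1034) - 957)) = sqrt(1738 + ((36 - 4*(-4))*(-1034) - 957)) = sqrt(1738 + ((36 + 16)*(-1034) - 957)) = sqrt(1738 + (52*(-1034) - 957)) = sqrt(1738 + (-53768 - 957)) = sqrt(1738 - 54725) = sqrt(-52987) = I*sqrt(52987)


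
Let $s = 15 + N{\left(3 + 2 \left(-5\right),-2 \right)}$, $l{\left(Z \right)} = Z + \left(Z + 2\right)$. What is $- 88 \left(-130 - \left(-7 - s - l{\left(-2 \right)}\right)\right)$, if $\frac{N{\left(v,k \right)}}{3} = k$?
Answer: $10208$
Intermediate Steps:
$N{\left(v,k \right)} = 3 k$
$l{\left(Z \right)} = 2 + 2 Z$ ($l{\left(Z \right)} = Z + \left(2 + Z\right) = 2 + 2 Z$)
$s = 9$ ($s = 15 + 3 \left(-2\right) = 15 - 6 = 9$)
$- 88 \left(-130 - \left(-7 - s - l{\left(-2 \right)}\right)\right) = - 88 \left(-130 + \left(\left(9 + \left(2 + 2 \left(-2\right)\right)\right) - -7\right)\right) = - 88 \left(-130 + \left(\left(9 + \left(2 - 4\right)\right) + 7\right)\right) = - 88 \left(-130 + \left(\left(9 - 2\right) + 7\right)\right) = - 88 \left(-130 + \left(7 + 7\right)\right) = - 88 \left(-130 + 14\right) = \left(-88\right) \left(-116\right) = 10208$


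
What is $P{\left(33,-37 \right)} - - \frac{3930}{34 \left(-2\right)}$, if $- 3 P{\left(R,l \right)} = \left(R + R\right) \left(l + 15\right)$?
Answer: $\frac{14491}{34} \approx 426.21$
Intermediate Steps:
$P{\left(R,l \right)} = - \frac{2 R \left(15 + l\right)}{3}$ ($P{\left(R,l \right)} = - \frac{\left(R + R\right) \left(l + 15\right)}{3} = - \frac{2 R \left(15 + l\right)}{3}$)
$P{\left(33,-37 \right)} - - \frac{3930}{34 \left(-2\right)} = \left(- \frac{2}{3}\right) 33 \left(15 - 37\right) - - \frac{3930}{34 \left(-2\right)} = \left(- \frac{2}{3}\right) 33 \left(-22\right) - - \frac{3930}{-68} = 484 - \left(-3930\right) \left(- \frac{1}{68}\right) = 484 - \frac{1965}{34} = \frac{14491}{34}$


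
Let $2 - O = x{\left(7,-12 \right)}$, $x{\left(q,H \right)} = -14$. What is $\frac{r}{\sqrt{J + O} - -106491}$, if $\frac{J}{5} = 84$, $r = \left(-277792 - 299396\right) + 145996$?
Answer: $- \frac{45918067272}{11340332645} + \frac{862384 \sqrt{109}}{11340332645} \approx -4.0483$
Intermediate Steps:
$r = -431192$ ($r = -577188 + 145996 = -431192$)
$O = 16$ ($O = 2 - -14 = 2 + 14 = 16$)
$J = 420$ ($J = 5 \cdot 84 = 420$)
$\frac{r}{\sqrt{J + O} - -106491} = - \frac{431192}{\sqrt{420 + 16} - -106491} = - \frac{431192}{\sqrt{436} + 106491} = - \frac{431192}{2 \sqrt{109} + 106491} = - \frac{431192}{106491 + 2 \sqrt{109}}$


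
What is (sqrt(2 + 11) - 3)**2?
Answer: (3 - sqrt(13))**2 ≈ 0.36669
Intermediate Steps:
(sqrt(2 + 11) - 3)**2 = (sqrt(13) - 3)**2 = (-3 + sqrt(13))**2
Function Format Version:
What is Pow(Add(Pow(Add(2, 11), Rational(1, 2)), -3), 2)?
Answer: Pow(Add(3, Mul(-1, Pow(13, Rational(1, 2)))), 2) ≈ 0.36669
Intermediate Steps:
Pow(Add(Pow(Add(2, 11), Rational(1, 2)), -3), 2) = Pow(Add(Pow(13, Rational(1, 2)), -3), 2) = Pow(Add(-3, Pow(13, Rational(1, 2))), 2)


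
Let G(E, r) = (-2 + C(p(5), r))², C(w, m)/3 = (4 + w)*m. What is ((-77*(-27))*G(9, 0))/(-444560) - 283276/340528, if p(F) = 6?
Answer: -502988318/591348155 ≈ -0.85058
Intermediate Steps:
C(w, m) = 3*m*(4 + w) (C(w, m) = 3*((4 + w)*m) = 3*(m*(4 + w)) = 3*m*(4 + w))
G(E, r) = (-2 + 30*r)² (G(E, r) = (-2 + 3*r*(4 + 6))² = (-2 + 3*r*10)² = (-2 + 30*r)²)
((-77*(-27))*G(9, 0))/(-444560) - 283276/340528 = ((-77*(-27))*(4*(-1 + 15*0)²))/(-444560) - 283276/340528 = (2079*(4*(-1 + 0)²))*(-1/444560) - 283276*1/340528 = (2079*(4*(-1)²))*(-1/444560) - 70819/85132 = (2079*(4*1))*(-1/444560) - 70819/85132 = (2079*4)*(-1/444560) - 70819/85132 = 8316*(-1/444560) - 70819/85132 = -2079/111140 - 70819/85132 = -502988318/591348155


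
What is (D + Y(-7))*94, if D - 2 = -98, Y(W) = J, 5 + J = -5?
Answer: -9964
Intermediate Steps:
J = -10 (J = -5 - 5 = -10)
Y(W) = -10
D = -96 (D = 2 - 98 = -96)
(D + Y(-7))*94 = (-96 - 10)*94 = -106*94 = -9964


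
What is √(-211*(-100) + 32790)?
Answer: √53890 ≈ 232.14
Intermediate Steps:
√(-211*(-100) + 32790) = √(21100 + 32790) = √53890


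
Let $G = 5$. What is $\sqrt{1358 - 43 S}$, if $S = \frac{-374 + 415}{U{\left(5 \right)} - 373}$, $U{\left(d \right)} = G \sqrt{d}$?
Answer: $\frac{\sqrt{508297 - 6790 \sqrt{5}}}{\sqrt{373 - 5 \sqrt{5}}} \approx 36.917$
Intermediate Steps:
$U{\left(d \right)} = 5 \sqrt{d}$
$S = \frac{41}{-373 + 5 \sqrt{5}}$ ($S = \frac{-374 + 415}{5 \sqrt{5} - 373} = \frac{41}{-373 + 5 \sqrt{5}} \approx -0.11332$)
$\sqrt{1358 - 43 S} = \sqrt{1358 - 43 \left(- \frac{15293}{139004} - \frac{205 \sqrt{5}}{139004}\right)} = \sqrt{1358 + \left(\frac{657599}{139004} + \frac{8815 \sqrt{5}}{139004}\right)} = \sqrt{\frac{189425031}{139004} + \frac{8815 \sqrt{5}}{139004}}$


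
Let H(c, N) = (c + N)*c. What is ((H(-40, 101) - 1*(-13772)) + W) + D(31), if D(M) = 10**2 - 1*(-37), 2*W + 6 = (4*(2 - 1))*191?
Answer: 11848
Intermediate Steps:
H(c, N) = c*(N + c) (H(c, N) = (N + c)*c = c*(N + c))
W = 379 (W = -3 + ((4*(2 - 1))*191)/2 = -3 + ((4*1)*191)/2 = -3 + (4*191)/2 = -3 + (1/2)*764 = -3 + 382 = 379)
D(M) = 137 (D(M) = 100 + 37 = 137)
((H(-40, 101) - 1*(-13772)) + W) + D(31) = ((-40*(101 - 40) - 1*(-13772)) + 379) + 137 = ((-40*61 + 13772) + 379) + 137 = ((-2440 + 13772) + 379) + 137 = (11332 + 379) + 137 = 11711 + 137 = 11848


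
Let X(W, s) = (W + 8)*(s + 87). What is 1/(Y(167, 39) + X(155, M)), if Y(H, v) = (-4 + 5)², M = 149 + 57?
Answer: 1/47760 ≈ 2.0938e-5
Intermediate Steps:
M = 206
Y(H, v) = 1 (Y(H, v) = 1² = 1)
X(W, s) = (8 + W)*(87 + s)
1/(Y(167, 39) + X(155, M)) = 1/(1 + (696 + 8*206 + 87*155 + 155*206)) = 1/(1 + (696 + 1648 + 13485 + 31930)) = 1/(1 + 47759) = 1/47760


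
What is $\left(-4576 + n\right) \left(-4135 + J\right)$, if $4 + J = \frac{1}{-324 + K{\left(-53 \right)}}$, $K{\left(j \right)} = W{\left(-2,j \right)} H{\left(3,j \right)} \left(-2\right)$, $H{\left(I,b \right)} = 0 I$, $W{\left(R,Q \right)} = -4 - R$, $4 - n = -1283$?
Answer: $\frac{4410670693}{324} \approx 1.3613 \cdot 10^{7}$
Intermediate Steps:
$n = 1287$ ($n = 4 - -1283 = 4 + 1283 = 1287$)
$H{\left(I,b \right)} = 0$
$K{\left(j \right)} = 0$ ($K{\left(j \right)} = \left(-4 - -2\right) 0 \left(-2\right) = \left(-4 + 2\right) 0 \left(-2\right) = \left(-2\right) 0 \left(-2\right) = 0 \left(-2\right) = 0$)
$J = - \frac{1297}{324}$ ($J = -4 + \frac{1}{-324 + 0} = -4 + \frac{1}{-324} = -4 - \frac{1}{324} = - \frac{1297}{324} \approx -4.0031$)
$\left(-4576 + n\right) \left(-4135 + J\right) = \left(-4576 + 1287\right) \left(-4135 - \frac{1297}{324}\right) = \left(-3289\right) \left(- \frac{1341037}{324}\right) = \frac{4410670693}{324}$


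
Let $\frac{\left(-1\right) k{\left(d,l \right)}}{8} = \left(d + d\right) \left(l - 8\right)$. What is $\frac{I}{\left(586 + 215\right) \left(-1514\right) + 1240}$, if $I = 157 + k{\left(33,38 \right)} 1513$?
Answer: $\frac{23965763}{1211474} \approx 19.782$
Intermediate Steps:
$k{\left(d,l \right)} = - 16 d \left(-8 + l\right)$ ($k{\left(d,l \right)} = - 8 \left(d + d\right) \left(l - 8\right) = - 8 \cdot 2 d \left(-8 + l\right) = - 16 d \left(-8 + l\right)$)
$I = -23965763$ ($I = 157 + 16 \cdot 33 \left(8 - 38\right) 1513 = 157 + 16 \cdot 33 \left(-30\right) 1513 = 157 - 23965920 = -23965763$)
$\frac{I}{\left(586 + 215\right) \left(-1514\right) + 1240} = - \frac{23965763}{\left(586 + 215\right) \left(-1514\right) + 1240} = - \frac{23965763}{801 \left(-1514\right) + 1240} = - \frac{23965763}{-1212714 + 1240} = - \frac{23965763}{-1211474} = \left(-23965763\right) \left(- \frac{1}{1211474}\right) = \frac{23965763}{1211474}$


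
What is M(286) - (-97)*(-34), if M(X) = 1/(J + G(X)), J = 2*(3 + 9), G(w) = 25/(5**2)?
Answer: -82449/25 ≈ -3298.0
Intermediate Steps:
G(w) = 1 (G(w) = 25/25 = 25*(1/25) = 1)
J = 24 (J = 2*12 = 24)
M(X) = 1/25 (M(X) = 1/(24 + 1) = 1/25)
M(286) - (-97)*(-34) = 1/25 - (-97)*(-34) = 1/25 - 1*3298 = 1/25 - 3298 = -82449/25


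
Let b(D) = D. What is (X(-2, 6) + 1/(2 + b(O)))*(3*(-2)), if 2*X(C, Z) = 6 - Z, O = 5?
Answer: -6/7 ≈ -0.85714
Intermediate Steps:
X(C, Z) = 3 - Z/2 (X(C, Z) = (6 - Z)/2 = 3 - Z/2)
(X(-2, 6) + 1/(2 + b(O)))*(3*(-2)) = ((3 - ½*6) + 1/(2 + 5))*(3*(-2)) = ((3 - 3) + 1/7)*(-6) = (0 + ⅐)*(-6) = (⅐)*(-6) = -6/7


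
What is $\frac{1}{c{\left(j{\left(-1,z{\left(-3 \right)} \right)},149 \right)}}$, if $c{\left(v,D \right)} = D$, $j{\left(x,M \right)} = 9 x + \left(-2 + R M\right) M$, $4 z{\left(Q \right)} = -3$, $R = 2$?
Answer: $\frac{1}{149} \approx 0.0067114$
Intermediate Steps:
$z{\left(Q \right)} = - \frac{3}{4}$ ($z{\left(Q \right)} = \frac{1}{4} \left(-3\right) = - \frac{3}{4}$)
$j{\left(x,M \right)} = 9 x + M \left(-2 + 2 M\right)$ ($j{\left(x,M \right)} = 9 x + \left(-2 + 2 M\right) M = 9 x + M \left(-2 + 2 M\right)$)
$\frac{1}{c{\left(j{\left(-1,z{\left(-3 \right)} \right)},149 \right)}} = \frac{1}{149}$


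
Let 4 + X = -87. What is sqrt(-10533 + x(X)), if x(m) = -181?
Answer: I*sqrt(10714) ≈ 103.51*I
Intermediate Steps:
X = -91 (X = -4 - 87 = -91)
sqrt(-10533 + x(X)) = sqrt(-10533 - 181) = sqrt(-10714) = I*sqrt(10714)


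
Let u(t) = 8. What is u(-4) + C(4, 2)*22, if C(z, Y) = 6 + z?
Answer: 228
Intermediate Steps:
u(-4) + C(4, 2)*22 = 8 + (6 + 4)*22 = 8 + 10*22 = 8 + 220 = 228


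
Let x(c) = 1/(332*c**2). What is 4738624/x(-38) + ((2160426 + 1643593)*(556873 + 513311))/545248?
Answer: 154832828731006039/68156 ≈ 2.2717e+12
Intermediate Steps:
x(c) = 1/(332*c**2)
4738624/x(-38) + ((2160426 + 1643593)*(556873 + 513311))/545248 = 4738624/(((1/332)/(-38)**2)) + ((2160426 + 1643593)*(556873 + 513311))/545248 = 4738624/(((1/332)*(1/1444))) + (3804019*1070184)*(1/545248) = 4738624/(1/479408) + 4071000269496*(1/545248) = 4738624*479408 + 508875033687/68156 = 2271734254592 + 508875033687/68156 = 154832828731006039/68156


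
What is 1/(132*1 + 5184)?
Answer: 1/5316 ≈ 0.00018811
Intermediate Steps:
1/(132*1 + 5184) = 1/(132 + 5184) = 1/5316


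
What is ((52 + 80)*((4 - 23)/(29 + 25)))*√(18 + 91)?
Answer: -418*√109/9 ≈ -484.89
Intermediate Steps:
((52 + 80)*((4 - 23)/(29 + 25)))*√(18 + 91) = (132*(-19/54))*√109 = -418*√109/9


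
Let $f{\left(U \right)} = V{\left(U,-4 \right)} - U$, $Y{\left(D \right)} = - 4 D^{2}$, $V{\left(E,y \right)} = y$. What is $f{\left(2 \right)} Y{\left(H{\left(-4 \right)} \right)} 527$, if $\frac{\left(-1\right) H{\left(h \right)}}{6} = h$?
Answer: $7285248$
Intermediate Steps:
$H{\left(h \right)} = - 6 h$
$f{\left(U \right)} = -4 - U$
$f{\left(2 \right)} Y{\left(H{\left(-4 \right)} \right)} 527 = \left(-4 - 2\right) \left(- 4 \left(\left(-6\right) \left(-4\right)\right)^{2}\right) 527 = \left(-4 - 2\right) \left(- 4 \cdot 24^{2}\right) 527 = - 6 \left(\left(-4\right) 576\right) 527 = \left(-6\right) \left(-2304\right) 527 = 13824 \cdot 527 = 7285248$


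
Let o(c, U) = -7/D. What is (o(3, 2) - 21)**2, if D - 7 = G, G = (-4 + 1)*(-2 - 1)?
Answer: 117649/256 ≈ 459.57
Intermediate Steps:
G = 9 (G = -3*(-3) = 9)
D = 16 (D = 7 + 9 = 16)
o(c, U) = -7/16
(o(3, 2) - 21)**2 = (-7/16 - 21)**2 = (-343/16)**2 = 117649/256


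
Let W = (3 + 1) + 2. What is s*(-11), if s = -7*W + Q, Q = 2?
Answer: 440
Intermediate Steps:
W = 6 (W = 4 + 2 = 6)
s = -40 (s = -7*6 + 2 = -42 + 2 = -40)
s*(-11) = -40*(-11) = 440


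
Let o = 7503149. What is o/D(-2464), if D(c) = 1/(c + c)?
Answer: -36975518272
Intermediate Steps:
D(c) = 1/(2*c)
o/D(-2464) = 7503149/(((1/2)/(-2464))) = 7503149/(((1/2)*(-1/2464))) = 7503149/(-1/4928) = 7503149*(-4928) = -36975518272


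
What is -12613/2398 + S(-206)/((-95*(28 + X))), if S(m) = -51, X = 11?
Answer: -15536289/2961530 ≈ -5.2460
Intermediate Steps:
-12613/2398 + S(-206)/((-95*(28 + X))) = -12613/2398 - 51*(-1/(95*(28 + 11))) = -12613*1/2398 - 51/((-95*39)) = -12613/2398 - 51/(-3705) = -12613/2398 - 51*(-1/3705) = -12613/2398 + 17/1235 = -15536289/2961530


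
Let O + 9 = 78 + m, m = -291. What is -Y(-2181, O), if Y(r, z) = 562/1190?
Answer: -281/595 ≈ -0.47227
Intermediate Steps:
O = -222 (O = -9 + (78 - 291) = -9 - 213 = -222)
Y(r, z) = 281/595 (Y(r, z) = 562*(1/1190) = 281/595)
-Y(-2181, O) = -1*281/595 = -281/595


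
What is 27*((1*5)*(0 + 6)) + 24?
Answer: 834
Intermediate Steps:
27*((1*5)*(0 + 6)) + 24 = 27*(5*6) + 24 = 27*30 + 24 = 810 + 24 = 834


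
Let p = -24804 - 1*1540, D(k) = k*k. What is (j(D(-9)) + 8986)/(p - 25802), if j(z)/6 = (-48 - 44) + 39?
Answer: -4334/26073 ≈ -0.16623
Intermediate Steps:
D(k) = k²
j(z) = -318 (j(z) = 6*((-48 - 44) + 39) = 6*(-92 + 39) = 6*(-53) = -318)
p = -26344 (p = -24804 - 1540 = -26344)
(j(D(-9)) + 8986)/(p - 25802) = (-318 + 8986)/(-26344 - 25802) = 8668/(-52146) = 8668*(-1/52146) = -4334/26073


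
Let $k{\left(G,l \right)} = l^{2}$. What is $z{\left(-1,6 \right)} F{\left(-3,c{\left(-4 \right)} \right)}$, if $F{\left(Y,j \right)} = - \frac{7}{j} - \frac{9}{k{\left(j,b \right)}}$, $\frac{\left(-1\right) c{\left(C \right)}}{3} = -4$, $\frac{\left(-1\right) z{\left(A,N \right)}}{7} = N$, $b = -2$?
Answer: $119$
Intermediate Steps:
$z{\left(A,N \right)} = - 7 N$
$c{\left(C \right)} = 12$ ($c{\left(C \right)} = \left(-3\right) \left(-4\right) = 12$)
$F{\left(Y,j \right)} = - \frac{9}{4} - \frac{7}{j}$ ($F{\left(Y,j \right)} = - \frac{7}{j} - \frac{9}{\left(-2\right)^{2}} = - \frac{7}{j} - \frac{9}{4} = - \frac{9}{4} - \frac{7}{j}$)
$z{\left(-1,6 \right)} F{\left(-3,c{\left(-4 \right)} \right)} = \left(-7\right) 6 \left(- \frac{9}{4} - \frac{7}{12}\right) = - 42 \left(- \frac{9}{4} - \frac{7}{12}\right) = \left(-42\right) \left(- \frac{17}{6}\right) = 119$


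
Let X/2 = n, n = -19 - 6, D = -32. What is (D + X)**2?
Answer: 6724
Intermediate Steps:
n = -25
X = -50 (X = 2*(-25) = -50)
(D + X)**2 = (-32 - 50)**2 = (-82)**2 = 6724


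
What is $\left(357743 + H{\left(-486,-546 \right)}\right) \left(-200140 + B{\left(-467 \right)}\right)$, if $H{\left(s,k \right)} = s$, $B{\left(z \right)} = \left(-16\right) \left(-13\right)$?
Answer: $-71427106524$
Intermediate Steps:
$B{\left(z \right)} = 208$
$\left(357743 + H{\left(-486,-546 \right)}\right) \left(-200140 + B{\left(-467 \right)}\right) = \left(357743 - 486\right) \left(-200140 + 208\right) = 357257 \left(-199932\right) = -71427106524$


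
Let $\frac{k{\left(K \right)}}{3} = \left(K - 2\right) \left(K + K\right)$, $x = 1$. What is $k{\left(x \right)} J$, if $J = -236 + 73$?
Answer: $978$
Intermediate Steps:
$J = -163$
$k{\left(K \right)} = 6 K \left(-2 + K\right)$ ($k{\left(K \right)} = 3 \left(K - 2\right) \left(K + K\right) = 3 \left(-2 + K\right) 2 K = 3 \cdot 2 K \left(-2 + K\right) = 6 K \left(-2 + K\right)$)
$k{\left(x \right)} J = 6 \cdot 1 \left(-2 + 1\right) \left(-163\right) = 6 \cdot 1 \left(-1\right) \left(-163\right) = \left(-6\right) \left(-163\right) = 978$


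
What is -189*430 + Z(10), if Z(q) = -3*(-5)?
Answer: -81255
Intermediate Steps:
Z(q) = 15
-189*430 + Z(10) = -189*430 + 15 = -81270 + 15 = -81255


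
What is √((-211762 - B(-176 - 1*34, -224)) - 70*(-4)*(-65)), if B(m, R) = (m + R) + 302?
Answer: I*√229830 ≈ 479.41*I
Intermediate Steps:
B(m, R) = 302 + R + m (B(m, R) = (R + m) + 302 = 302 + R + m)
√((-211762 - B(-176 - 1*34, -224)) - 70*(-4)*(-65)) = √((-211762 - (302 - 224 + (-176 - 1*34))) - 70*(-4)*(-65)) = √((-211762 - (302 - 224 + (-176 - 34))) + 280*(-65)) = √((-211762 - (302 - 224 - 210)) - 18200) = √((-211762 - 1*(-132)) - 18200) = √((-211762 + 132) - 18200) = √(-211630 - 18200) = √(-229830) = I*√229830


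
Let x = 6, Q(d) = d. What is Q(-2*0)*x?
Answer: 0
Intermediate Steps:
Q(-2*0)*x = -2*0*6 = 0*6 = 0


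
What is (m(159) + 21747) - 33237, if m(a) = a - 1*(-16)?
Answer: -11315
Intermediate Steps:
m(a) = 16 + a (m(a) = a + 16 = 16 + a)
(m(159) + 21747) - 33237 = ((16 + 159) + 21747) - 33237 = (175 + 21747) - 33237 = 21922 - 33237 = -11315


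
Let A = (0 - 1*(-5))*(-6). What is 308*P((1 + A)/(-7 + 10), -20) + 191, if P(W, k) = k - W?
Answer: -8975/3 ≈ -2991.7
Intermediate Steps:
A = -30 (A = (0 + 5)*(-6) = 5*(-6) = -30)
308*P((1 + A)/(-7 + 10), -20) + 191 = 308*(-20 - (1 - 30)/(-7 + 10)) + 191 = 308*(-20 - (-29)/3) + 191 = 308*(-20 - 1*(-29/3)) + 191 = 308*(-20 + 29/3) + 191 = 308*(-31/3) + 191 = -9548/3 + 191 = -8975/3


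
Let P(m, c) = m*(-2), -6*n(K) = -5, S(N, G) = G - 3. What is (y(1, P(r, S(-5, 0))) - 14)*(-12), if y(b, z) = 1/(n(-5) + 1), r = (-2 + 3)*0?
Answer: 1776/11 ≈ 161.45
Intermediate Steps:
r = 0 (r = 1*0 = 0)
S(N, G) = -3 + G
n(K) = 5/6 (n(K) = -1/6*(-5) = 5/6)
P(m, c) = -2*m
y(b, z) = 6/11 (y(b, z) = 1/(5/6 + 1) = 1/(11/6) = 6/11)
(y(1, P(r, S(-5, 0))) - 14)*(-12) = (6/11 - 14)*(-12) = -148/11*(-12) = 1776/11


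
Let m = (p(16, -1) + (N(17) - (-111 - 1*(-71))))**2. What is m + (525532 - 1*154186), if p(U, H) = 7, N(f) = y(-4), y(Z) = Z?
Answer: 373195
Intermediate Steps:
N(f) = -4
m = 1849 (m = (7 + (-4 - (-111 - 1*(-71))))**2 = (7 + (-4 - (-111 + 71)))**2 = (7 + (-4 - 1*(-40)))**2 = (7 + (-4 + 40))**2 = (7 + 36)**2 = 43**2 = 1849)
m + (525532 - 1*154186) = 1849 + (525532 - 1*154186) = 1849 + (525532 - 154186) = 1849 + 371346 = 373195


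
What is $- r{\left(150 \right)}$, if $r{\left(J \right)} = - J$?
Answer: $150$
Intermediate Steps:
$- r{\left(150 \right)} = - \left(-1\right) 150 = \left(-1\right) \left(-150\right) = 150$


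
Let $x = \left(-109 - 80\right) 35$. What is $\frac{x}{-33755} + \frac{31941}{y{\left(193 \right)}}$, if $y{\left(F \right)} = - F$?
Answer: $- \frac{215378352}{1302943} \approx -165.3$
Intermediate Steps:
$x = -6615$ ($x = \left(-189\right) 35 = -6615$)
$\frac{x}{-33755} + \frac{31941}{y{\left(193 \right)}} = - \frac{6615}{-33755} + \frac{31941}{\left(-1\right) 193} = \left(-6615\right) \left(- \frac{1}{33755}\right) + \frac{31941}{-193} = \frac{1323}{6751} + 31941 \left(- \frac{1}{193}\right) = \frac{1323}{6751} - \frac{31941}{193} = - \frac{215378352}{1302943}$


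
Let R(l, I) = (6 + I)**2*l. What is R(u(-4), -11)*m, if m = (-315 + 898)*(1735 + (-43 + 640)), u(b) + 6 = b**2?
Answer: 339889000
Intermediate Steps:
u(b) = -6 + b**2
R(l, I) = l*(6 + I)**2
m = 1359556 (m = 583*(1735 + 597) = 583*2332 = 1359556)
R(u(-4), -11)*m = ((-6 + (-4)**2)*(6 - 11)**2)*1359556 = ((-6 + 16)*(-5)**2)*1359556 = (10*25)*1359556 = 250*1359556 = 339889000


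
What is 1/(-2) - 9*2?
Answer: -37/2 ≈ -18.500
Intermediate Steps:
1/(-2) - 9*2 = -½ - 18 = -37/2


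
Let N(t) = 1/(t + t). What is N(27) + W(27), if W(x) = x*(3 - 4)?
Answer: -1457/54 ≈ -26.981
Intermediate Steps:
N(t) = 1/(2*t)
W(x) = -x (W(x) = x*(-1) = -x)
N(27) + W(27) = (½)/27 - 1*27 = (½)*(1/27) - 27 = 1/54 - 27 = -1457/54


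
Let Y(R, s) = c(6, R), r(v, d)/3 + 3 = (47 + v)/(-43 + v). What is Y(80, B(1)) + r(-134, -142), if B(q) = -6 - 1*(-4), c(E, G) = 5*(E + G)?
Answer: 24926/59 ≈ 422.47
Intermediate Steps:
c(E, G) = 5*E + 5*G
r(v, d) = -9 + 3*(47 + v)/(-43 + v) (r(v, d) = -9 + 3*((47 + v)/(-43 + v)) = -9 + 3*(47 + v)/(-43 + v))
B(q) = -2 (B(q) = -6 + 4 = -2)
Y(R, s) = 30 + 5*R (Y(R, s) = 5*6 + 5*R = 30 + 5*R)
Y(80, B(1)) + r(-134, -142) = (30 + 5*80) + 6*(88 - 1*(-134))/(-43 - 134) = (30 + 400) + 6*(88 + 134)/(-177) = 430 + 6*(-1/177)*222 = 430 - 444/59 = 24926/59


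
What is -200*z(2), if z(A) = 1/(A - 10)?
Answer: 25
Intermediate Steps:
z(A) = 1/(-10 + A)
-200*z(2) = -200/(-10 + 2) = -200/(-8) = -200*(-⅛) = 25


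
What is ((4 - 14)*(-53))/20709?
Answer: 530/20709 ≈ 0.025593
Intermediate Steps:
((4 - 14)*(-53))/20709 = -10*(-53)*(1/20709) = 530*(1/20709) = 530/20709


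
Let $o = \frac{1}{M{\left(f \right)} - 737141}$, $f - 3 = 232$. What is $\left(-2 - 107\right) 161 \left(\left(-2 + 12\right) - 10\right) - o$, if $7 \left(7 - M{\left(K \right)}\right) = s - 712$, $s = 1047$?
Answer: $\frac{7}{5160273} \approx 1.3565 \cdot 10^{-6}$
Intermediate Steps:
$f = 235$ ($f = 3 + 232 = 235$)
$M{\left(K \right)} = - \frac{286}{7}$ ($M{\left(K \right)} = 7 - \frac{1047 - 712}{7} = 7 - \frac{335}{7} = - \frac{286}{7}$)
$o = - \frac{7}{5160273}$ ($o = \frac{1}{- \frac{286}{7} - 737141} = \frac{1}{- \frac{5160273}{7}} = - \frac{7}{5160273} \approx -1.3565 \cdot 10^{-6}$)
$\left(-2 - 107\right) 161 \left(\left(-2 + 12\right) - 10\right) - o = \left(-2 - 107\right) 161 \left(\left(-2 + 12\right) - 10\right) - - \frac{7}{5160273} = \left(-109\right) 161 \left(10 - 10\right) + \frac{7}{5160273} = \left(-17549\right) 0 + \frac{7}{5160273} = 0 + \frac{7}{5160273} = \frac{7}{5160273}$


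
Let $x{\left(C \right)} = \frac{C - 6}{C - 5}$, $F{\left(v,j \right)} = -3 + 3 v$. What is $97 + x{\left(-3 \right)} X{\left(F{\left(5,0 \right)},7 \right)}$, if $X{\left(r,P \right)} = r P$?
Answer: $\frac{383}{2} \approx 191.5$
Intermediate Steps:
$X{\left(r,P \right)} = P r$
$x{\left(C \right)} = \frac{-6 + C}{-5 + C}$
$97 + x{\left(-3 \right)} X{\left(F{\left(5,0 \right)},7 \right)} = 97 + \frac{-6 - 3}{-5 - 3} \cdot 7 \left(-3 + 3 \cdot 5\right) = 97 + \frac{1}{-8} \left(-9\right) 7 \left(-3 + 15\right) = 97 + \left(- \frac{1}{8}\right) \left(-9\right) 7 \cdot 12 = 97 + \frac{9}{8} \cdot 84 = 97 + \frac{189}{2} = \frac{383}{2}$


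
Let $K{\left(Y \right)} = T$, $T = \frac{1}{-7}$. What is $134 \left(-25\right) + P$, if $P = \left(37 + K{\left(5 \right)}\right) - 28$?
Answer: $- \frac{23388}{7} \approx -3341.1$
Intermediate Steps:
$T = - \frac{1}{7} \approx -0.14286$
$K{\left(Y \right)} = - \frac{1}{7}$
$P = \frac{62}{7}$ ($P = \left(37 - \frac{1}{7}\right) - 28 = \frac{258}{7} - 28 = \frac{62}{7} \approx 8.8571$)
$134 \left(-25\right) + P = 134 \left(-25\right) + \frac{62}{7} = -3350 + \frac{62}{7} = - \frac{23388}{7}$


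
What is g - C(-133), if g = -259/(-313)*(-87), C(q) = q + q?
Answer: 60725/313 ≈ 194.01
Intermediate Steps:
C(q) = 2*q
g = -22533/313 (g = -259*(-1/313)*(-87) = (259/313)*(-87) = -22533/313 ≈ -71.990)
g - C(-133) = -22533/313 - 2*(-133) = -22533/313 - 1*(-266) = -22533/313 + 266 = 60725/313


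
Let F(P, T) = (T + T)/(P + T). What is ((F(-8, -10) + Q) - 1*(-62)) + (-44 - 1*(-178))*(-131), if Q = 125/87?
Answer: -4564747/261 ≈ -17489.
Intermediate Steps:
Q = 125/87 (Q = 125*(1/87) = 125/87 ≈ 1.4368)
F(P, T) = 2*T/(P + T) (F(P, T) = (2*T)/(P + T) = 2*T/(P + T))
((F(-8, -10) + Q) - 1*(-62)) + (-44 - 1*(-178))*(-131) = ((2*(-10)/(-8 - 10) + 125/87) - 1*(-62)) + (-44 - 1*(-178))*(-131) = ((2*(-10)/(-18) + 125/87) + 62) + (-44 + 178)*(-131) = ((2*(-10)*(-1/18) + 125/87) + 62) + 134*(-131) = ((10/9 + 125/87) + 62) - 17554 = (665/261 + 62) - 17554 = 16847/261 - 17554 = -4564747/261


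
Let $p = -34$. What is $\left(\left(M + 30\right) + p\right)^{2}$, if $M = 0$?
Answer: $16$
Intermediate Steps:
$\left(\left(M + 30\right) + p\right)^{2} = \left(\left(0 + 30\right) - 34\right)^{2} = \left(30 - 34\right)^{2} = \left(-4\right)^{2} = 16$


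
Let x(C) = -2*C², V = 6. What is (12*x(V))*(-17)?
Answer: 14688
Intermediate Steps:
(12*x(V))*(-17) = (12*(-2*6²))*(-17) = (12*(-2*36))*(-17) = (12*(-72))*(-17) = -864*(-17) = 14688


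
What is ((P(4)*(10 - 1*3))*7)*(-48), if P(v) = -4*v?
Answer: 37632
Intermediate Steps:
((P(4)*(10 - 1*3))*7)*(-48) = (((-4*4)*(10 - 1*3))*7)*(-48) = (-16*(10 - 3)*7)*(-48) = (-16*7*7)*(-48) = -112*7*(-48) = -784*(-48) = 37632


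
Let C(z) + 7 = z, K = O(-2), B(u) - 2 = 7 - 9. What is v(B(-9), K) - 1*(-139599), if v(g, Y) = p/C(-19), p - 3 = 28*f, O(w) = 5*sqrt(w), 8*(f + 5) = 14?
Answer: 1814831/13 ≈ 1.3960e+5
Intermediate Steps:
f = -13/4 (f = -5 + (1/8)*14 = -5 + 7/4 = -13/4 ≈ -3.2500)
B(u) = 0 (B(u) = 2 + (7 - 9) = 2 - 2 = 0)
K = 5*I*sqrt(2) (K = 5*sqrt(-2) = 5*(I*sqrt(2)) = 5*I*sqrt(2) ≈ 7.0711*I)
p = -88 (p = 3 + 28*(-13/4) = 3 - 91 = -88)
C(z) = -7 + z
v(g, Y) = 44/13 (v(g, Y) = -88/(-7 - 19) = -88/(-26) = -88*(-1/26) = 44/13)
v(B(-9), K) - 1*(-139599) = 44/13 - 1*(-139599) = 44/13 + 139599 = 1814831/13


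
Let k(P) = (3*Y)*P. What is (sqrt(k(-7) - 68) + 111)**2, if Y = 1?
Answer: (111 + I*sqrt(89))**2 ≈ 12232.0 + 2094.3*I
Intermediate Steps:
k(P) = 3*P (k(P) = (3*1)*P = 3*P)
(sqrt(k(-7) - 68) + 111)**2 = (sqrt(3*(-7) - 68) + 111)**2 = (sqrt(-21 - 68) + 111)**2 = (sqrt(-89) + 111)**2 = (I*sqrt(89) + 111)**2 = (111 + I*sqrt(89))**2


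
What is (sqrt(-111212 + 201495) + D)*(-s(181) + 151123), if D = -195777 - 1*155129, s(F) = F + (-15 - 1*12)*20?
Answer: -53155942692 + 151482*sqrt(90283) ≈ -5.3110e+10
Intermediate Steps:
s(F) = -540 + F (s(F) = F + (-15 - 12)*20 = F - 27*20 = F - 540 = -540 + F)
D = -350906 (D = -195777 - 155129 = -350906)
(sqrt(-111212 + 201495) + D)*(-s(181) + 151123) = (sqrt(-111212 + 201495) - 350906)*(-(-540 + 181) + 151123) = (sqrt(90283) - 350906)*(-1*(-359) + 151123) = (-350906 + sqrt(90283))*(359 + 151123) = (-350906 + sqrt(90283))*151482 = -53155942692 + 151482*sqrt(90283)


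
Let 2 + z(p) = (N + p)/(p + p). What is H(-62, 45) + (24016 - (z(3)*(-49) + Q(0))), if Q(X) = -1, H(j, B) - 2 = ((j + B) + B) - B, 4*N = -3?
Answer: 191379/8 ≈ 23922.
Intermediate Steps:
N = -3/4 (N = (1/4)*(-3) = -3/4 ≈ -0.75000)
H(j, B) = 2 + B + j (H(j, B) = 2 + (((j + B) + B) - B) = 2 + (((B + j) + B) - B) = 2 + ((j + 2*B) - B) = 2 + (B + j) = 2 + B + j)
z(p) = -2 + (-3/4 + p)/(2*p) (z(p) = -2 + (-3/4 + p)/(p + p) = -2 + (-3/4 + p)/((2*p)) = -2 + (-3/4 + p)*(1/(2*p)) = -2 + (-3/4 + p)/(2*p))
H(-62, 45) + (24016 - (z(3)*(-49) + Q(0))) = (2 + 45 - 62) + (24016 - (((3/8)*(-1 - 4*3)/3)*(-49) - 1)) = -15 + (24016 - (((3/8)*(1/3)*(-1 - 12))*(-49) - 1)) = -15 + (24016 - (((3/8)*(1/3)*(-13))*(-49) - 1)) = -15 + (24016 - (-13/8*(-49) - 1)) = -15 + (24016 - (637/8 - 1)) = -15 + (24016 - 1*629/8) = -15 + (24016 - 629/8) = -15 + 191499/8 = 191379/8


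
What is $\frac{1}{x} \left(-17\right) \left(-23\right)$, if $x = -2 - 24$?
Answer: $- \frac{391}{26} \approx -15.038$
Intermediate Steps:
$x = -26$ ($x = -2 - 24 = -26$)
$\frac{1}{x} \left(-17\right) \left(-23\right) = \frac{1}{-26} \left(-17\right) \left(-23\right) = \left(- \frac{1}{26}\right) \left(-17\right) \left(-23\right) = \frac{17}{26} \left(-23\right) = - \frac{391}{26}$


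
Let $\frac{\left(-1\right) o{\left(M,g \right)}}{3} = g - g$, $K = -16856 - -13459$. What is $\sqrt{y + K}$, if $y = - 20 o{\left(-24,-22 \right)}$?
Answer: $i \sqrt{3397} \approx 58.284 i$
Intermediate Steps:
$K = -3397$ ($K = -16856 + 13459 = -3397$)
$o{\left(M,g \right)} = 0$ ($o{\left(M,g \right)} = - 3 \left(g - g\right) = \left(-3\right) 0 = 0$)
$y = 0$ ($y = \left(-20\right) 0 = 0$)
$\sqrt{y + K} = \sqrt{0 - 3397} = \sqrt{-3397} = i \sqrt{3397}$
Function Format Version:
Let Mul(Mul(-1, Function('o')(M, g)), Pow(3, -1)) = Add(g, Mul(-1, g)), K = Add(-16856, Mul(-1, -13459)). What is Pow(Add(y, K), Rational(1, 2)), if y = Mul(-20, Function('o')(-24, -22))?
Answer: Mul(I, Pow(3397, Rational(1, 2))) ≈ Mul(58.284, I)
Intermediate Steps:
K = -3397 (K = Add(-16856, 13459) = -3397)
Function('o')(M, g) = 0 (Function('o')(M, g) = Mul(-3, Add(g, Mul(-1, g))) = Mul(-3, 0) = 0)
y = 0 (y = Mul(-20, 0) = 0)
Pow(Add(y, K), Rational(1, 2)) = Pow(Add(0, -3397), Rational(1, 2)) = Pow(-3397, Rational(1, 2)) = Mul(I, Pow(3397, Rational(1, 2)))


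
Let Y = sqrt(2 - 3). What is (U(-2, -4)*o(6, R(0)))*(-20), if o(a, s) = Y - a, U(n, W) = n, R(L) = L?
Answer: -240 + 40*I ≈ -240.0 + 40.0*I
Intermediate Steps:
Y = I (Y = sqrt(-1) = I ≈ 1.0*I)
o(a, s) = I - a
(U(-2, -4)*o(6, R(0)))*(-20) = -2*(I - 1*6)*(-20) = -2*(I - 6)*(-20) = -2*(-6 + I)*(-20) = (12 - 2*I)*(-20) = -240 + 40*I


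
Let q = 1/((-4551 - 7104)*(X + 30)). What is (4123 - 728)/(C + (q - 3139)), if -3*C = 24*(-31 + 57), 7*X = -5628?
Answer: -30626193150/30193186589 ≈ -1.0143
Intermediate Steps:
X = -804 (X = (⅐)*(-5628) = -804)
C = -208 (C = -8*(-31 + 57) = -8*26 = -⅓*624 = -208)
q = 1/9020970 (q = 1/((-4551 - 7104)*(-804 + 30)) = 1/(-11655*(-774)) = 1/9020970 ≈ 1.1085e-7)
(4123 - 728)/(C + (q - 3139)) = (4123 - 728)/(-208 + (1/9020970 - 3139)) = 3395/(-208 - 28316824829/9020970) = 3395/(-30193186589/9020970) = 3395*(-9020970/30193186589) = -30626193150/30193186589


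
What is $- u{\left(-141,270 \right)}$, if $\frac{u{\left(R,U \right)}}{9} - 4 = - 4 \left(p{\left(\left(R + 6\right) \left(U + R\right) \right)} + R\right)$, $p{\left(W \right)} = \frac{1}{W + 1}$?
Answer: $- \frac{44510202}{8707} \approx -5112.0$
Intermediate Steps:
$p{\left(W \right)} = \frac{1}{1 + W}$
$u{\left(R,U \right)} = 36 - 36 R - \frac{36}{1 + \left(6 + R\right) \left(R + U\right)}$ ($u{\left(R,U \right)} = 36 + 9 \left(- 4 \left(\frac{1}{1 + \left(R + 6\right) \left(U + R\right)} + R\right)\right) = 36 + 9 \left(- 4 \left(\frac{1}{1 + \left(6 + R\right) \left(R + U\right)} + R\right)\right) = 36 + 9 \left(- 4 \left(R + \frac{1}{1 + \left(6 + R\right) \left(R + U\right)}\right)\right) = 36 + 9 \left(- 4 R - \frac{4}{1 + \left(6 + R\right) \left(R + U\right)}\right) = 36 - \left(36 R + \frac{36}{1 + \left(6 + R\right) \left(R + U\right)}\right) = 36 - 36 R - \frac{36}{1 + \left(6 + R\right) \left(R + U\right)}$)
$- u{\left(-141,270 \right)} = - (36 - -5076 - \frac{36}{1 + \left(-141\right)^{2} + 6 \left(-141\right) + 6 \cdot 270 - 38070}) = - (36 + 5076 - \frac{36}{1 + 19881 - 846 + 1620 - 38070}) = - (36 + 5076 - \frac{36}{-17414}) = - (36 + 5076 - - \frac{18}{8707}) = - (36 + 5076 + \frac{18}{8707}) = \left(-1\right) \frac{44510202}{8707} = - \frac{44510202}{8707}$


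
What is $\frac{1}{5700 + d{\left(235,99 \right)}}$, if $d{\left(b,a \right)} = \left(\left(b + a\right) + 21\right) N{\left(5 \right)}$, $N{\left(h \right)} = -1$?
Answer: $\frac{1}{5345} \approx 0.00018709$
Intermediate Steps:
$d{\left(b,a \right)} = -21 - a - b$ ($d{\left(b,a \right)} = \left(\left(b + a\right) + 21\right) \left(-1\right) = \left(\left(a + b\right) + 21\right) \left(-1\right) = \left(21 + a + b\right) \left(-1\right) = -21 - a - b$)
$\frac{1}{5700 + d{\left(235,99 \right)}} = \frac{1}{5700 - 355} = \frac{1}{5345}$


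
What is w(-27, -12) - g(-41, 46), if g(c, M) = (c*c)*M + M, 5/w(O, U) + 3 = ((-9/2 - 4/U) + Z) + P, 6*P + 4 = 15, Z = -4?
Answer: -2166431/28 ≈ -77373.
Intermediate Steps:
P = 11/6 (P = -⅔ + (⅙)*15 = -⅔ + 5/2 = 11/6 ≈ 1.8333)
w(O, U) = 5/(-29/3 - 4/U) (w(O, U) = 5/(-3 + (((-9/2 - 4/U) - 4) + 11/6)) = 5/(-3 + ((-17/2 - 4/U) + 11/6)) = 5/(-3 + (-20/3 - 4/U)) = 5/(-29/3 - 4/U))
g(c, M) = M + M*c² (g(c, M) = c²*M + M = M*c² + M = M + M*c²)
w(-27, -12) - g(-41, 46) = -15*(-12)/(12 + 29*(-12)) - 46*(1 + (-41)²) = -15*(-12)/(12 - 348) - 46*(1 + 1681) = -15*(-12)/(-336) - 46*1682 = -15*(-12)*(-1/336) - 1*77372 = -15/28 - 77372 = -2166431/28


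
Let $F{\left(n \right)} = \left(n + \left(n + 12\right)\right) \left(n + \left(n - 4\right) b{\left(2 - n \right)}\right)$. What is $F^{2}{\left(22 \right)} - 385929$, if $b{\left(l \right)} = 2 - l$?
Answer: $547548535$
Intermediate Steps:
$F{\left(n \right)} = \left(12 + 2 n\right) \left(n + n \left(-4 + n\right)\right)$ ($F{\left(n \right)} = \left(n + \left(n + 12\right)\right) \left(n + \left(n - 4\right) \left(2 - \left(2 - n\right)\right)\right) = \left(n + \left(12 + n\right)\right) \left(n + \left(-4 + n\right) \left(2 + \left(-2 + n\right)\right)\right) = \left(12 + 2 n\right) \left(n + \left(-4 + n\right) n\right) = \left(12 + 2 n\right) \left(n + n \left(-4 + n\right)\right)$)
$F^{2}{\left(22 \right)} - 385929 = \left(2 \cdot 22 \left(-18 + 22^{2} + 3 \cdot 22\right)\right)^{2} - 385929 = \left(2 \cdot 22 \left(-18 + 484 + 66\right)\right)^{2} - 385929 = \left(2 \cdot 22 \cdot 532\right)^{2} - 385929 = 23408^{2} - 385929 = 547934464 - 385929 = 547548535$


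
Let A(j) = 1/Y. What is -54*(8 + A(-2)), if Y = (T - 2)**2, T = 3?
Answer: -486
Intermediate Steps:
Y = 1 (Y = (3 - 2)**2 = 1**2 = 1)
A(j) = 1 (A(j) = 1/1 = 1)
-54*(8 + A(-2)) = -54*(8 + 1) = -54*9 = -486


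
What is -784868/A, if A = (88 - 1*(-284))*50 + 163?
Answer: -784868/18763 ≈ -41.831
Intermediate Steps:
A = 18763 (A = (88 + 284)*50 + 163 = 372*50 + 163 = 18600 + 163 = 18763)
-784868/A = -784868/18763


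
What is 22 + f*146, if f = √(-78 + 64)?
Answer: 22 + 146*I*√14 ≈ 22.0 + 546.28*I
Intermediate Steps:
f = I*√14 (f = √(-14) = I*√14 ≈ 3.7417*I)
22 + f*146 = 22 + (I*√14)*146 = 22 + 146*I*√14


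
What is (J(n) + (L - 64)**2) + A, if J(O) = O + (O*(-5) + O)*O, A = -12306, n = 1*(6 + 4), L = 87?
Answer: -12167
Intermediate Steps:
n = 10 (n = 1*10 = 10)
J(O) = O - 4*O**2 (J(O) = O + (-5*O + O)*O = O + (-4*O)*O = O - 4*O**2)
(J(n) + (L - 64)**2) + A = (10*(1 - 4*10) + (87 - 64)**2) - 12306 = (10*(1 - 40) + 23**2) - 12306 = (10*(-39) + 529) - 12306 = (-390 + 529) - 12306 = 139 - 12306 = -12167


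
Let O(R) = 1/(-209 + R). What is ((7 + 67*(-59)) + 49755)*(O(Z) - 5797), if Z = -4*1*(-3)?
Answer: -52314336090/197 ≈ -2.6555e+8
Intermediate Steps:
Z = 12 (Z = -4*(-3) = 12)
((7 + 67*(-59)) + 49755)*(O(Z) - 5797) = ((7 + 67*(-59)) + 49755)*(1/(-209 + 12) - 5797) = ((7 - 3953) + 49755)*(1/(-197) - 5797) = (-3946 + 49755)*(-1/197 - 5797) = 45809*(-1142010/197) = -52314336090/197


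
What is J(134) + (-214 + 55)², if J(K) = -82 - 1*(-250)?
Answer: 25449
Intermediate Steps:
J(K) = 168 (J(K) = -82 + 250 = 168)
J(134) + (-214 + 55)² = 168 + (-214 + 55)² = 168 + (-159)² = 168 + 25281 = 25449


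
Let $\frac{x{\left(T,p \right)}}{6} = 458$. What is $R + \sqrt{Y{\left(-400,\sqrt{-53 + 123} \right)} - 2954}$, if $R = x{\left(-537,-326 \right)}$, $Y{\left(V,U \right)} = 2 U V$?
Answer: $2748 + \sqrt{-2954 - 800 \sqrt{70}} \approx 2748.0 + 98.221 i$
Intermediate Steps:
$x{\left(T,p \right)} = 2748$ ($x{\left(T,p \right)} = 6 \cdot 458 = 2748$)
$Y{\left(V,U \right)} = 2 U V$
$R = 2748$
$R + \sqrt{Y{\left(-400,\sqrt{-53 + 123} \right)} - 2954} = 2748 + \sqrt{2 \sqrt{-53 + 123} \left(-400\right) - 2954} = 2748 + \sqrt{2 \sqrt{70} \left(-400\right) - 2954} = 2748 + \sqrt{- 800 \sqrt{70} - 2954} = 2748 + \sqrt{-2954 - 800 \sqrt{70}}$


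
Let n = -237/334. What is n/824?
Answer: -237/275216 ≈ -0.00086114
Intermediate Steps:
n = -237/334 (n = -237*1/334 = -237/334 ≈ -0.70958)
n/824 = -237/334/824 = -237/334*1/824 = -237/275216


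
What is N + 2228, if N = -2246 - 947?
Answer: -965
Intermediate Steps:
N = -3193
N + 2228 = -3193 + 2228 = -965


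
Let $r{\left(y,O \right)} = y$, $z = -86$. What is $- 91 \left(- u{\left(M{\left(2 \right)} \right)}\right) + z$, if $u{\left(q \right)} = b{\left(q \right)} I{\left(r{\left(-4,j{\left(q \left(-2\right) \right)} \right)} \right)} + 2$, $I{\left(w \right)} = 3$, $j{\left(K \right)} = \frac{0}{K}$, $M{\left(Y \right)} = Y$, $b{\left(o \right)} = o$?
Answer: $642$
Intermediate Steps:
$j{\left(K \right)} = 0$
$u{\left(q \right)} = 2 + 3 q$ ($u{\left(q \right)} = q 3 + 2 = 3 q + 2 = 2 + 3 q$)
$- 91 \left(- u{\left(M{\left(2 \right)} \right)}\right) + z = - 91 \left(- (2 + 3 \cdot 2)\right) - 86 = - 91 \left(- (2 + 6)\right) - 86 = - 91 \left(\left(-1\right) 8\right) - 86 = \left(-91\right) \left(-8\right) - 86 = 728 - 86 = 642$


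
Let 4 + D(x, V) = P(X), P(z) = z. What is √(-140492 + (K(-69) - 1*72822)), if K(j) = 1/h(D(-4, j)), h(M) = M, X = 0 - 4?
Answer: I*√3413026/4 ≈ 461.86*I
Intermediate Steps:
X = -4
D(x, V) = -8 (D(x, V) = -4 - 4 = -8)
K(j) = -⅛ (K(j) = 1/(-8) = -⅛)
√(-140492 + (K(-69) - 1*72822)) = √(-140492 + (-⅛ - 1*72822)) = √(-140492 + (-⅛ - 72822)) = √(-140492 - 582577/8) = √(-1706513/8) = I*√3413026/4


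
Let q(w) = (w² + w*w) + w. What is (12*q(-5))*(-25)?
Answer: -13500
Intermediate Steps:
q(w) = w + 2*w² (q(w) = (w² + w²) + w = 2*w² + w = w + 2*w²)
(12*q(-5))*(-25) = (12*(-5*(1 + 2*(-5))))*(-25) = (12*(-5*(1 - 10)))*(-25) = (12*(-5*(-9)))*(-25) = (12*45)*(-25) = 540*(-25) = -13500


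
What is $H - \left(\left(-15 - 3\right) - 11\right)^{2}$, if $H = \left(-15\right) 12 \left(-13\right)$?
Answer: $1499$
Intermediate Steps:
$H = 2340$ ($H = \left(-180\right) \left(-13\right) = 2340$)
$H - \left(\left(-15 - 3\right) - 11\right)^{2} = 2340 - \left(\left(-15 - 3\right) - 11\right)^{2} = 2340 - \left(-18 - 11\right)^{2} = 2340 - \left(-29\right)^{2} = 2340 - 841 = 1499$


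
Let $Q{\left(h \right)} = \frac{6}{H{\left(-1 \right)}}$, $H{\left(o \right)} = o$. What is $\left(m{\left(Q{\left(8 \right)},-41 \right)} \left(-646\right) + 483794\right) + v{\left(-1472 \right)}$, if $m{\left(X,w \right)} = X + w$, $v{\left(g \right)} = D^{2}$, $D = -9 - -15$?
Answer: $514192$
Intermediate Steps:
$Q{\left(h \right)} = -6$ ($Q{\left(h \right)} = \frac{6}{-1} = 6 \left(-1\right) = -6$)
$D = 6$ ($D = -9 + 15 = 6$)
$v{\left(g \right)} = 36$ ($v{\left(g \right)} = 6^{2} = 36$)
$\left(m{\left(Q{\left(8 \right)},-41 \right)} \left(-646\right) + 483794\right) + v{\left(-1472 \right)} = \left(\left(-6 - 41\right) \left(-646\right) + 483794\right) + 36 = \left(\left(-47\right) \left(-646\right) + 483794\right) + 36 = \left(30362 + 483794\right) + 36 = 514156 + 36 = 514192$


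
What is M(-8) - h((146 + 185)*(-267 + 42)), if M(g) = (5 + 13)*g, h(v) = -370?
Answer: 226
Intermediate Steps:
M(g) = 18*g
M(-8) - h((146 + 185)*(-267 + 42)) = 18*(-8) - 1*(-370) = -144 + 370 = 226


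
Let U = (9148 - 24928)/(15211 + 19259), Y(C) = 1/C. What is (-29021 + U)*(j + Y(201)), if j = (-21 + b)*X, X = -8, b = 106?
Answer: 4557650779745/230949 ≈ 1.9734e+7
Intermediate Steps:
j = -680 (j = (-21 + 106)*(-8) = 85*(-8) = -680)
U = -526/1149 (U = -15780/34470 = -15780*1/34470 = -526/1149 ≈ -0.45779)
(-29021 + U)*(j + Y(201)) = (-29021 - 526/1149)*(-680 + 1/201) = -33345655*(-680 + 1/201)/1149 = -33345655/1149*(-136679/201) = 4557650779745/230949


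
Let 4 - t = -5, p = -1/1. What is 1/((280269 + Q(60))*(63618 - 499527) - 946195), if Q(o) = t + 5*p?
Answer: -1/122174469352 ≈ -8.1850e-12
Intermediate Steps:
p = -1 (p = -1*1 = -1)
t = 9 (t = 4 - 1*(-5) = 4 + 5 = 9)
Q(o) = 4 (Q(o) = 9 + 5*(-1) = 9 - 5 = 4)
1/((280269 + Q(60))*(63618 - 499527) - 946195) = 1/((280269 + 4)*(63618 - 499527) - 946195) = 1/(280273*(-435909) - 946195) = 1/(-122173523157 - 946195) = 1/(-122174469352) = -1/122174469352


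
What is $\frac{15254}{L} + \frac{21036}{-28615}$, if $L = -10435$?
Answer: $- \frac{131200774}{59719505} \approx -2.1969$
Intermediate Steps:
$\frac{15254}{L} + \frac{21036}{-28615} = \frac{15254}{-10435} + \frac{21036}{-28615} = 15254 \left(- \frac{1}{10435}\right) + 21036 \left(- \frac{1}{28615}\right) = - \frac{15254}{10435} - \frac{21036}{28615} = - \frac{131200774}{59719505}$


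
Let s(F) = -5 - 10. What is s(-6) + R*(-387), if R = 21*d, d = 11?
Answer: -89412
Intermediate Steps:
R = 231 (R = 21*11 = 231)
s(F) = -15
s(-6) + R*(-387) = -15 + 231*(-387) = -15 - 89397 = -89412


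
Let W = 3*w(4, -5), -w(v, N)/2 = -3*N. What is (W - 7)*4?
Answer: -388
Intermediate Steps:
w(v, N) = 6*N (w(v, N) = -(-6)*N = 6*N)
W = -90 (W = 3*(6*(-5)) = 3*(-30) = -90)
(W - 7)*4 = (-90 - 7)*4 = -97*4 = -388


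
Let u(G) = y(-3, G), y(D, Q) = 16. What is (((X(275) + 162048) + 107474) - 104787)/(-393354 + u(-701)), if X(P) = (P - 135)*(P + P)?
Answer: -241735/393338 ≈ -0.61457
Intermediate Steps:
X(P) = 2*P*(-135 + P) (X(P) = (-135 + P)*(2*P) = 2*P*(-135 + P))
u(G) = 16
(((X(275) + 162048) + 107474) - 104787)/(-393354 + u(-701)) = (((2*275*(-135 + 275) + 162048) + 107474) - 104787)/(-393354 + 16) = (((2*275*140 + 162048) + 107474) - 104787)/(-393338) = (((77000 + 162048) + 107474) - 104787)*(-1/393338) = ((239048 + 107474) - 104787)*(-1/393338) = (346522 - 104787)*(-1/393338) = 241735*(-1/393338) = -241735/393338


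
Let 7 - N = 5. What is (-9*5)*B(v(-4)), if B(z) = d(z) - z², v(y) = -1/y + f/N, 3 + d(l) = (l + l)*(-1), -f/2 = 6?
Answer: 17685/16 ≈ 1105.3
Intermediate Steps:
f = -12 (f = -2*6 = -12)
N = 2 (N = 7 - 1*5 = 7 - 5 = 2)
d(l) = -3 - 2*l (d(l) = -3 + (l + l)*(-1) = -3 + (2*l)*(-1) = -3 - 2*l)
v(y) = -6 - 1/y (v(y) = -1/y - 12/2 = -1/y - 12*½ = -1/y - 6 = -6 - 1/y)
B(z) = -3 - z² - 2*z (B(z) = (-3 - 2*z) - z² = -3 - z² - 2*z)
(-9*5)*B(v(-4)) = (-9*5)*(-3 - (-6 - 1/(-4))² - 2*(-6 - 1/(-4))) = -45*(-3 - (-6 - 1*(-¼))² - 2*(-6 - 1*(-¼))) = -45*(-3 - (-6 + ¼)² - 2*(-6 + ¼)) = -45*(-3 - (-23/4)² - 2*(-23/4)) = -45*(-3 - 1*529/16 + 23/2) = -45*(-3 - 529/16 + 23/2) = -45*(-393/16) = 17685/16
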